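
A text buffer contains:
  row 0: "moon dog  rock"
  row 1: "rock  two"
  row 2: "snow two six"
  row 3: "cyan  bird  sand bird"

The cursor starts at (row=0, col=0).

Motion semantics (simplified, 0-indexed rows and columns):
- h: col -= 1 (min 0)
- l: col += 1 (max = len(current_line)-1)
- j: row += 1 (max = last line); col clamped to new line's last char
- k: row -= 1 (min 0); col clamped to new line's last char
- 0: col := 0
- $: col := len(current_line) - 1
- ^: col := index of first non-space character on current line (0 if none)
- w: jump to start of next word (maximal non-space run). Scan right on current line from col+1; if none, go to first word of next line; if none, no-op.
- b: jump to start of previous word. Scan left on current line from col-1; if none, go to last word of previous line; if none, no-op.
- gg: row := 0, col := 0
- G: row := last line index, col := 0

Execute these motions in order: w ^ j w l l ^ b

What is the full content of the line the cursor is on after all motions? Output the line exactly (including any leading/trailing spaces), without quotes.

After 1 (w): row=0 col=5 char='d'
After 2 (^): row=0 col=0 char='m'
After 3 (j): row=1 col=0 char='r'
After 4 (w): row=1 col=6 char='t'
After 5 (l): row=1 col=7 char='w'
After 6 (l): row=1 col=8 char='o'
After 7 (^): row=1 col=0 char='r'
After 8 (b): row=0 col=10 char='r'

Answer: moon dog  rock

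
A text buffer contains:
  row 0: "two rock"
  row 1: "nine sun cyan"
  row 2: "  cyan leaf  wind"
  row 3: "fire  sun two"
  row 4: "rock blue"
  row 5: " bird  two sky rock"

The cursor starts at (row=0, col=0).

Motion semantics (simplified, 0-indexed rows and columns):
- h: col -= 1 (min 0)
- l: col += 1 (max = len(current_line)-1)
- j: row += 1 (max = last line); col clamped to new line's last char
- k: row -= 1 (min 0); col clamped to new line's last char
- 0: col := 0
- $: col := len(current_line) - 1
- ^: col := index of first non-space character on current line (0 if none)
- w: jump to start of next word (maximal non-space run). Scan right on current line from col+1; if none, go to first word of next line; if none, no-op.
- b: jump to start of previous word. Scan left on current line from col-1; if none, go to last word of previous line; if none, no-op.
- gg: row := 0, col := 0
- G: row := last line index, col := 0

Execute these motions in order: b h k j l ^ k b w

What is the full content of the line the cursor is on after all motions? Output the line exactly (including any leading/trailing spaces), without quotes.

After 1 (b): row=0 col=0 char='t'
After 2 (h): row=0 col=0 char='t'
After 3 (k): row=0 col=0 char='t'
After 4 (j): row=1 col=0 char='n'
After 5 (l): row=1 col=1 char='i'
After 6 (^): row=1 col=0 char='n'
After 7 (k): row=0 col=0 char='t'
After 8 (b): row=0 col=0 char='t'
After 9 (w): row=0 col=4 char='r'

Answer: two rock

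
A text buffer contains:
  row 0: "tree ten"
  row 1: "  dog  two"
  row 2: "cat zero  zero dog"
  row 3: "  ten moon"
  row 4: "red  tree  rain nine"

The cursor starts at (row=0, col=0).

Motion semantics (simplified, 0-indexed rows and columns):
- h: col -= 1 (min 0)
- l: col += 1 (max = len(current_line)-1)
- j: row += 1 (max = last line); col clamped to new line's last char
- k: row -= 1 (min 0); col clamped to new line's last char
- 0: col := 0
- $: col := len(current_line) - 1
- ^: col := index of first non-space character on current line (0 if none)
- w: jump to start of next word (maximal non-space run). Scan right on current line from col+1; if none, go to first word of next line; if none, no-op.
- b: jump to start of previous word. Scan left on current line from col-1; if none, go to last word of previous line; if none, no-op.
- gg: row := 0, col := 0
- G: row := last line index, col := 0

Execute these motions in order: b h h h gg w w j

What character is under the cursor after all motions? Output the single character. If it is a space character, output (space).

After 1 (b): row=0 col=0 char='t'
After 2 (h): row=0 col=0 char='t'
After 3 (h): row=0 col=0 char='t'
After 4 (h): row=0 col=0 char='t'
After 5 (gg): row=0 col=0 char='t'
After 6 (w): row=0 col=5 char='t'
After 7 (w): row=1 col=2 char='d'
After 8 (j): row=2 col=2 char='t'

Answer: t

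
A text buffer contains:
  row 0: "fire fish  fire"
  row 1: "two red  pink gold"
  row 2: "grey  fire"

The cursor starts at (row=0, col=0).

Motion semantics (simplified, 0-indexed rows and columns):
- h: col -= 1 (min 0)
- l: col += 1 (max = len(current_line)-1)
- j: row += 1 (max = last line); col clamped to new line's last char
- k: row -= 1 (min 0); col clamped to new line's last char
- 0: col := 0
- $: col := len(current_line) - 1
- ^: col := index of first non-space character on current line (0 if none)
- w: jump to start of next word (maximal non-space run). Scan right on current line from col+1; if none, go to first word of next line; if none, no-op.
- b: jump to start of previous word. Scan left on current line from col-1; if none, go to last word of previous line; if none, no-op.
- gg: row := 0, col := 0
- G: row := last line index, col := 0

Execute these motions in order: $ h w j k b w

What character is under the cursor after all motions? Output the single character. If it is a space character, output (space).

After 1 ($): row=0 col=14 char='e'
After 2 (h): row=0 col=13 char='r'
After 3 (w): row=1 col=0 char='t'
After 4 (j): row=2 col=0 char='g'
After 5 (k): row=1 col=0 char='t'
After 6 (b): row=0 col=11 char='f'
After 7 (w): row=1 col=0 char='t'

Answer: t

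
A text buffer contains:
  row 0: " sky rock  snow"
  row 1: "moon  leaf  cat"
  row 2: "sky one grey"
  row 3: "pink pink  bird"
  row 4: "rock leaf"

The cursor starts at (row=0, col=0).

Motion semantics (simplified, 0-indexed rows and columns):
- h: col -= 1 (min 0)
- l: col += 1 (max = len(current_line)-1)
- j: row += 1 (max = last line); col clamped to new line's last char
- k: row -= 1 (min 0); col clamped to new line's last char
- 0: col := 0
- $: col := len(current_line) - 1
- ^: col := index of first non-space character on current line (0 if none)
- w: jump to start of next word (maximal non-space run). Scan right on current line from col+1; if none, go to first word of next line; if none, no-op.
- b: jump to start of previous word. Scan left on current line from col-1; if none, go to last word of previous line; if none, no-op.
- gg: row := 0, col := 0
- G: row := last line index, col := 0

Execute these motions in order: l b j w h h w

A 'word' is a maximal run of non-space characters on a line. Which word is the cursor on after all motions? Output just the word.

After 1 (l): row=0 col=1 char='s'
After 2 (b): row=0 col=1 char='s'
After 3 (j): row=1 col=1 char='o'
After 4 (w): row=1 col=6 char='l'
After 5 (h): row=1 col=5 char='_'
After 6 (h): row=1 col=4 char='_'
After 7 (w): row=1 col=6 char='l'

Answer: leaf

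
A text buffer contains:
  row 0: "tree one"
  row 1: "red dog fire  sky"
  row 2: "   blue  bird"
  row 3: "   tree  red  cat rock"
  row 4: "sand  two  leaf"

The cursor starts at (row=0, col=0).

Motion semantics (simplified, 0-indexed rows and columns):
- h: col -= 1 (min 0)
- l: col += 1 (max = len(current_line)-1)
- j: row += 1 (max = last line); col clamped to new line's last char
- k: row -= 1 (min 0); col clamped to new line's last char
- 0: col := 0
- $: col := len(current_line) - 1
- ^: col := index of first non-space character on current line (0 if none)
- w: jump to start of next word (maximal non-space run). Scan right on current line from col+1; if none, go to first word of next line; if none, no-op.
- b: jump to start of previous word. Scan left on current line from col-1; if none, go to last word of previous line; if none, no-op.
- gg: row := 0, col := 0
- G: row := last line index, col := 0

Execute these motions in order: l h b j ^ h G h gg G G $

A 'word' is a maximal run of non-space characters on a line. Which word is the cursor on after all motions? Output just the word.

After 1 (l): row=0 col=1 char='r'
After 2 (h): row=0 col=0 char='t'
After 3 (b): row=0 col=0 char='t'
After 4 (j): row=1 col=0 char='r'
After 5 (^): row=1 col=0 char='r'
After 6 (h): row=1 col=0 char='r'
After 7 (G): row=4 col=0 char='s'
After 8 (h): row=4 col=0 char='s'
After 9 (gg): row=0 col=0 char='t'
After 10 (G): row=4 col=0 char='s'
After 11 (G): row=4 col=0 char='s'
After 12 ($): row=4 col=14 char='f'

Answer: leaf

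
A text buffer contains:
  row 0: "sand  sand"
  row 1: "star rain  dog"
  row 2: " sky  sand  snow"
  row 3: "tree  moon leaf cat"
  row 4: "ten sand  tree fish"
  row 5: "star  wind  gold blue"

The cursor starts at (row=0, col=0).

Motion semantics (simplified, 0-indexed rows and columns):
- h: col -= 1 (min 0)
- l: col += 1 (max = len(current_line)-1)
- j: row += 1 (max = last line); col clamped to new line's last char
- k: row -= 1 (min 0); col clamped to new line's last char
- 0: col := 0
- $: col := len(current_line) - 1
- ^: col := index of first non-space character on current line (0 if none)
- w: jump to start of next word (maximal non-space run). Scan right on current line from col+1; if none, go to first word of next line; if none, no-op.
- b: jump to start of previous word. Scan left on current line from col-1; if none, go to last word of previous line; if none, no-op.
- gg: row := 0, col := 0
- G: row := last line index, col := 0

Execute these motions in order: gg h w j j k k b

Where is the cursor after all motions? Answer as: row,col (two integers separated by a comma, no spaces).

After 1 (gg): row=0 col=0 char='s'
After 2 (h): row=0 col=0 char='s'
After 3 (w): row=0 col=6 char='s'
After 4 (j): row=1 col=6 char='a'
After 5 (j): row=2 col=6 char='s'
After 6 (k): row=1 col=6 char='a'
After 7 (k): row=0 col=6 char='s'
After 8 (b): row=0 col=0 char='s'

Answer: 0,0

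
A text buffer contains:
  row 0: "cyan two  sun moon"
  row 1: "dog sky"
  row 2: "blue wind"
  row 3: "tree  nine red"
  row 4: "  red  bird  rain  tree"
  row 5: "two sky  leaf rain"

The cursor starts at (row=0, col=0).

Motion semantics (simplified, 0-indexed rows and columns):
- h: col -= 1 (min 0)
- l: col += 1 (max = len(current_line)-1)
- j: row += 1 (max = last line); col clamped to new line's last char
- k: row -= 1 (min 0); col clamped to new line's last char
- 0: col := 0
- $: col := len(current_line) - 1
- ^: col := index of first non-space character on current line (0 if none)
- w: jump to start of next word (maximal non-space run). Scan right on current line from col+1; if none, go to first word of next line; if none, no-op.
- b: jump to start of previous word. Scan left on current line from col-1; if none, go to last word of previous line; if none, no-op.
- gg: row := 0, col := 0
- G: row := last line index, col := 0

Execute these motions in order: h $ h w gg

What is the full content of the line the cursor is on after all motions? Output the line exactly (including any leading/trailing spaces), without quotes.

Answer: cyan two  sun moon

Derivation:
After 1 (h): row=0 col=0 char='c'
After 2 ($): row=0 col=17 char='n'
After 3 (h): row=0 col=16 char='o'
After 4 (w): row=1 col=0 char='d'
After 5 (gg): row=0 col=0 char='c'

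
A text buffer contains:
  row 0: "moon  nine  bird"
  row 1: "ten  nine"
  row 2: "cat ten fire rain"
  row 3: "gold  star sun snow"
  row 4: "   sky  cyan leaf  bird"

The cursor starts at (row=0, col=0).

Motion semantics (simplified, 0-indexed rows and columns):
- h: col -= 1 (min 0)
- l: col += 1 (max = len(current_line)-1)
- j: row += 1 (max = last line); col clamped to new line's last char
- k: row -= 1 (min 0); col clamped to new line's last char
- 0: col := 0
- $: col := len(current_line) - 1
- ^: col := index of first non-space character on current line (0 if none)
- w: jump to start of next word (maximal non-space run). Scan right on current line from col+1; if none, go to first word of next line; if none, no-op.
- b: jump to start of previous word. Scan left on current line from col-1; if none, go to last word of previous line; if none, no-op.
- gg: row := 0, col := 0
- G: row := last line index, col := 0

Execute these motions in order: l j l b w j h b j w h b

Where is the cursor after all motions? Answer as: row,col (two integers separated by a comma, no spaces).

After 1 (l): row=0 col=1 char='o'
After 2 (j): row=1 col=1 char='e'
After 3 (l): row=1 col=2 char='n'
After 4 (b): row=1 col=0 char='t'
After 5 (w): row=1 col=5 char='n'
After 6 (j): row=2 col=5 char='e'
After 7 (h): row=2 col=4 char='t'
After 8 (b): row=2 col=0 char='c'
After 9 (j): row=3 col=0 char='g'
After 10 (w): row=3 col=6 char='s'
After 11 (h): row=3 col=5 char='_'
After 12 (b): row=3 col=0 char='g'

Answer: 3,0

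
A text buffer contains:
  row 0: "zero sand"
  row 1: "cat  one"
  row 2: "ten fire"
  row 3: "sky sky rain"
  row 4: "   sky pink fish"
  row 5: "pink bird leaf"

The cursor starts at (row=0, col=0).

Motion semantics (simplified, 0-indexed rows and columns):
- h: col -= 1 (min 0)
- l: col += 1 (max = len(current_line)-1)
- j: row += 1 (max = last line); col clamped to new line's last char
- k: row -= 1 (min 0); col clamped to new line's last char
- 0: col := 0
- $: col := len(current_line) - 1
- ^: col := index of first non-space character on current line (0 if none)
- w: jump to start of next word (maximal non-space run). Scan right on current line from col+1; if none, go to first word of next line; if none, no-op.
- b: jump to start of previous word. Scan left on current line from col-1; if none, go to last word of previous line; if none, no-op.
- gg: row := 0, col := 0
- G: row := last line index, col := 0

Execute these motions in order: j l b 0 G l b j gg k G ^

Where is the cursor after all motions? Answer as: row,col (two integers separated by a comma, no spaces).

After 1 (j): row=1 col=0 char='c'
After 2 (l): row=1 col=1 char='a'
After 3 (b): row=1 col=0 char='c'
After 4 (0): row=1 col=0 char='c'
After 5 (G): row=5 col=0 char='p'
After 6 (l): row=5 col=1 char='i'
After 7 (b): row=5 col=0 char='p'
After 8 (j): row=5 col=0 char='p'
After 9 (gg): row=0 col=0 char='z'
After 10 (k): row=0 col=0 char='z'
After 11 (G): row=5 col=0 char='p'
After 12 (^): row=5 col=0 char='p'

Answer: 5,0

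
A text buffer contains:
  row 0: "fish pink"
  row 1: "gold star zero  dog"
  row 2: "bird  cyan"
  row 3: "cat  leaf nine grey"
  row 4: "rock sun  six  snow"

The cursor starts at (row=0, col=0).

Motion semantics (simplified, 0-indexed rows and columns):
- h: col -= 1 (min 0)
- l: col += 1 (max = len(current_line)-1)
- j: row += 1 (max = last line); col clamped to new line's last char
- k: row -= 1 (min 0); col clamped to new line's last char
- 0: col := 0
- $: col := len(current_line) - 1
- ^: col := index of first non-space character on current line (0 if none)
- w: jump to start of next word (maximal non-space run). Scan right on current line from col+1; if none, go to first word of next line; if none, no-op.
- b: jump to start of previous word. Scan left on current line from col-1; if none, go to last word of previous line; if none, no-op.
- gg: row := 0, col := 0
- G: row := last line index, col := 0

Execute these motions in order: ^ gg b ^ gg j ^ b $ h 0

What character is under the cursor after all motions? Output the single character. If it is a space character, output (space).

After 1 (^): row=0 col=0 char='f'
After 2 (gg): row=0 col=0 char='f'
After 3 (b): row=0 col=0 char='f'
After 4 (^): row=0 col=0 char='f'
After 5 (gg): row=0 col=0 char='f'
After 6 (j): row=1 col=0 char='g'
After 7 (^): row=1 col=0 char='g'
After 8 (b): row=0 col=5 char='p'
After 9 ($): row=0 col=8 char='k'
After 10 (h): row=0 col=7 char='n'
After 11 (0): row=0 col=0 char='f'

Answer: f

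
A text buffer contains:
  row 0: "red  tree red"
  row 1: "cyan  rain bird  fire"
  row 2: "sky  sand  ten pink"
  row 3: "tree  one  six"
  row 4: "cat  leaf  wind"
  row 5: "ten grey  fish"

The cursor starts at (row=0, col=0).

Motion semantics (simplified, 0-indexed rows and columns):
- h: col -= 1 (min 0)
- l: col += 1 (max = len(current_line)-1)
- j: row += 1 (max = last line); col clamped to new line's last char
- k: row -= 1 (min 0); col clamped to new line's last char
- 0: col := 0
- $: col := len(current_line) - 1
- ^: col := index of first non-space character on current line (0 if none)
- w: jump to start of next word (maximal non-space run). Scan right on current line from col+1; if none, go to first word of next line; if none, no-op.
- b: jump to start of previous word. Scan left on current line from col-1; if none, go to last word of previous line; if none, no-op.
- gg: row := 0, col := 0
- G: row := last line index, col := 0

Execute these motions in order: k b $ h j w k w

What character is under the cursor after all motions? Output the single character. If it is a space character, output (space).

After 1 (k): row=0 col=0 char='r'
After 2 (b): row=0 col=0 char='r'
After 3 ($): row=0 col=12 char='d'
After 4 (h): row=0 col=11 char='e'
After 5 (j): row=1 col=11 char='b'
After 6 (w): row=1 col=17 char='f'
After 7 (k): row=0 col=12 char='d'
After 8 (w): row=1 col=0 char='c'

Answer: c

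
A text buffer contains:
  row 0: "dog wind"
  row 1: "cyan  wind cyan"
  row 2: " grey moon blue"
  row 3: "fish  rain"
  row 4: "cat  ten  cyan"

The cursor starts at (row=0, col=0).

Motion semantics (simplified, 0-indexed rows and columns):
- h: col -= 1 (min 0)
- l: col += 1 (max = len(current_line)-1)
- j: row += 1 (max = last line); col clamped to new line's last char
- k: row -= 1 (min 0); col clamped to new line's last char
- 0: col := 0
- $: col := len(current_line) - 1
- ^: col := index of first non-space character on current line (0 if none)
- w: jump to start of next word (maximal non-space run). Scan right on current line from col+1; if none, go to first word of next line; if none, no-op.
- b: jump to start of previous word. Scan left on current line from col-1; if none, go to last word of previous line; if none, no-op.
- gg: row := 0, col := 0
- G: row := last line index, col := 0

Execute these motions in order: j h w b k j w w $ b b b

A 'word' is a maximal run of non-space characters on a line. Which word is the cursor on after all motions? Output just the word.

Answer: cyan

Derivation:
After 1 (j): row=1 col=0 char='c'
After 2 (h): row=1 col=0 char='c'
After 3 (w): row=1 col=6 char='w'
After 4 (b): row=1 col=0 char='c'
After 5 (k): row=0 col=0 char='d'
After 6 (j): row=1 col=0 char='c'
After 7 (w): row=1 col=6 char='w'
After 8 (w): row=1 col=11 char='c'
After 9 ($): row=1 col=14 char='n'
After 10 (b): row=1 col=11 char='c'
After 11 (b): row=1 col=6 char='w'
After 12 (b): row=1 col=0 char='c'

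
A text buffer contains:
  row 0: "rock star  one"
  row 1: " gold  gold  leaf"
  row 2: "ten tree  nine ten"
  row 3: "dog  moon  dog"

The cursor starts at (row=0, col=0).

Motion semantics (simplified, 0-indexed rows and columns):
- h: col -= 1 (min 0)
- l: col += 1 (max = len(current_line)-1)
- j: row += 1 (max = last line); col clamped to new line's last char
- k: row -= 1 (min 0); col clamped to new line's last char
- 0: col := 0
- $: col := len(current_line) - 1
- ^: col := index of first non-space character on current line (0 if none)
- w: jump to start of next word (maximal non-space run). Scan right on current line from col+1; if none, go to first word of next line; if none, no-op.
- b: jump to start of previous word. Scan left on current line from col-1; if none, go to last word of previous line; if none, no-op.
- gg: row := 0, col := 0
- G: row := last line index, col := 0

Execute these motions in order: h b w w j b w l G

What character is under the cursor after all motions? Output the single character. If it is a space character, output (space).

After 1 (h): row=0 col=0 char='r'
After 2 (b): row=0 col=0 char='r'
After 3 (w): row=0 col=5 char='s'
After 4 (w): row=0 col=11 char='o'
After 5 (j): row=1 col=11 char='_'
After 6 (b): row=1 col=7 char='g'
After 7 (w): row=1 col=13 char='l'
After 8 (l): row=1 col=14 char='e'
After 9 (G): row=3 col=0 char='d'

Answer: d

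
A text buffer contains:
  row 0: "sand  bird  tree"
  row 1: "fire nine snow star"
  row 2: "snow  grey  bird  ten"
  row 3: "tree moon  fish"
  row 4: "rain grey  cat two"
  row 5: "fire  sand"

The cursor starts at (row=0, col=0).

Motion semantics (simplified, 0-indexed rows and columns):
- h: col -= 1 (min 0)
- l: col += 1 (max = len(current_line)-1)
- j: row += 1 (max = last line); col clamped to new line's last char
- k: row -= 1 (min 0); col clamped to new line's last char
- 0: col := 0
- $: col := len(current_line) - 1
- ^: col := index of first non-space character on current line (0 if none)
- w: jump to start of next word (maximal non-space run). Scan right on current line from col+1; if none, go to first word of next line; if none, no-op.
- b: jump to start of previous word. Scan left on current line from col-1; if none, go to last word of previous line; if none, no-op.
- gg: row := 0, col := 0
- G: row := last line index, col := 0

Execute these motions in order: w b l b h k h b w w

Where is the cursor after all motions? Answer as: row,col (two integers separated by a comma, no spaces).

Answer: 0,12

Derivation:
After 1 (w): row=0 col=6 char='b'
After 2 (b): row=0 col=0 char='s'
After 3 (l): row=0 col=1 char='a'
After 4 (b): row=0 col=0 char='s'
After 5 (h): row=0 col=0 char='s'
After 6 (k): row=0 col=0 char='s'
After 7 (h): row=0 col=0 char='s'
After 8 (b): row=0 col=0 char='s'
After 9 (w): row=0 col=6 char='b'
After 10 (w): row=0 col=12 char='t'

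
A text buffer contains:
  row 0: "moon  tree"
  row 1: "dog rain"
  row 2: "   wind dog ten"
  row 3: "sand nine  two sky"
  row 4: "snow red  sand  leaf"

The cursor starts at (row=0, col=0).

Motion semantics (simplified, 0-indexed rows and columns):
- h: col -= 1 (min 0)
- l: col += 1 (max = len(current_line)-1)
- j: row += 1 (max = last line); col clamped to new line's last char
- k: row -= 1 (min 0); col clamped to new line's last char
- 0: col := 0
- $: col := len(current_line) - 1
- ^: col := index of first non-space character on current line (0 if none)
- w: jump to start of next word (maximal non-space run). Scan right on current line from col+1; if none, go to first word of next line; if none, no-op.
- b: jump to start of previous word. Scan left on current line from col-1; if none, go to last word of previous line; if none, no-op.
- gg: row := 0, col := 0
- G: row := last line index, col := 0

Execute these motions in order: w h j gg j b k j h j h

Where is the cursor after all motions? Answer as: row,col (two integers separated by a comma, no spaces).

After 1 (w): row=0 col=6 char='t'
After 2 (h): row=0 col=5 char='_'
After 3 (j): row=1 col=5 char='a'
After 4 (gg): row=0 col=0 char='m'
After 5 (j): row=1 col=0 char='d'
After 6 (b): row=0 col=6 char='t'
After 7 (k): row=0 col=6 char='t'
After 8 (j): row=1 col=6 char='i'
After 9 (h): row=1 col=5 char='a'
After 10 (j): row=2 col=5 char='n'
After 11 (h): row=2 col=4 char='i'

Answer: 2,4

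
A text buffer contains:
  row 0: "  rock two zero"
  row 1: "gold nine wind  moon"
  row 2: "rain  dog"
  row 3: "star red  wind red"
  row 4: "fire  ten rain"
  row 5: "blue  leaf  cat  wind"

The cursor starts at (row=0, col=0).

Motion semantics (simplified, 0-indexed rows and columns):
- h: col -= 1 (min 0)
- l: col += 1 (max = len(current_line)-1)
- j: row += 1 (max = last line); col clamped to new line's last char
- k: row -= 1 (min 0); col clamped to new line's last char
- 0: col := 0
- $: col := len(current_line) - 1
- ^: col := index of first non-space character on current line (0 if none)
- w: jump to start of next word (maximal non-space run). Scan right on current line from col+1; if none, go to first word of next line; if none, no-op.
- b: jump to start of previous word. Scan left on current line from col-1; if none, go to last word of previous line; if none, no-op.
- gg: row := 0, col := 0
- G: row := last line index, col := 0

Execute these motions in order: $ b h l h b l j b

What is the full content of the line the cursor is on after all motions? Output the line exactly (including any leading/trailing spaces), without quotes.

After 1 ($): row=0 col=14 char='o'
After 2 (b): row=0 col=11 char='z'
After 3 (h): row=0 col=10 char='_'
After 4 (l): row=0 col=11 char='z'
After 5 (h): row=0 col=10 char='_'
After 6 (b): row=0 col=7 char='t'
After 7 (l): row=0 col=8 char='w'
After 8 (j): row=1 col=8 char='e'
After 9 (b): row=1 col=5 char='n'

Answer: gold nine wind  moon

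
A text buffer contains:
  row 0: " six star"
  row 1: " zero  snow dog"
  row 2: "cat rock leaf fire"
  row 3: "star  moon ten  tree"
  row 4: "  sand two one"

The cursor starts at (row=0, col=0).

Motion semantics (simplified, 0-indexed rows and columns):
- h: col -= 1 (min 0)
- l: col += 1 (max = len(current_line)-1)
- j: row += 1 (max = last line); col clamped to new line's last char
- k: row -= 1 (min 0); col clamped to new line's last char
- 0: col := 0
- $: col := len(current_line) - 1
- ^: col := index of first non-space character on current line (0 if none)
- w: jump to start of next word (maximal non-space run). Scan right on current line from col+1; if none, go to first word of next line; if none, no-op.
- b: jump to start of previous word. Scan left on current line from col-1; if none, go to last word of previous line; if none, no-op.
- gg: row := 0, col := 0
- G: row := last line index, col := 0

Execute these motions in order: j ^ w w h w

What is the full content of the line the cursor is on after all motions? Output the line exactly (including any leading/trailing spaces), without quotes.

After 1 (j): row=1 col=0 char='_'
After 2 (^): row=1 col=1 char='z'
After 3 (w): row=1 col=7 char='s'
After 4 (w): row=1 col=12 char='d'
After 5 (h): row=1 col=11 char='_'
After 6 (w): row=1 col=12 char='d'

Answer:  zero  snow dog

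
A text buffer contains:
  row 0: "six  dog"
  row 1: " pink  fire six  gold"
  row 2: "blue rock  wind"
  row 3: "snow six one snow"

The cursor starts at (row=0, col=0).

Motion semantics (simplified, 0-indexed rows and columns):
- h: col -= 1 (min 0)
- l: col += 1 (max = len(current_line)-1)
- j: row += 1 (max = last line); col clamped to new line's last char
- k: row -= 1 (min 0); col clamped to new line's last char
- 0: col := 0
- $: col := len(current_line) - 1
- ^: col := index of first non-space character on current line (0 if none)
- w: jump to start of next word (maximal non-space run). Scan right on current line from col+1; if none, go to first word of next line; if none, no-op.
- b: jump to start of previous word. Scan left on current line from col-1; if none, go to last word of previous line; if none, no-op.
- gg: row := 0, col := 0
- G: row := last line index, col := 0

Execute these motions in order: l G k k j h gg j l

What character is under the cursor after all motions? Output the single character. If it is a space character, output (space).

Answer: p

Derivation:
After 1 (l): row=0 col=1 char='i'
After 2 (G): row=3 col=0 char='s'
After 3 (k): row=2 col=0 char='b'
After 4 (k): row=1 col=0 char='_'
After 5 (j): row=2 col=0 char='b'
After 6 (h): row=2 col=0 char='b'
After 7 (gg): row=0 col=0 char='s'
After 8 (j): row=1 col=0 char='_'
After 9 (l): row=1 col=1 char='p'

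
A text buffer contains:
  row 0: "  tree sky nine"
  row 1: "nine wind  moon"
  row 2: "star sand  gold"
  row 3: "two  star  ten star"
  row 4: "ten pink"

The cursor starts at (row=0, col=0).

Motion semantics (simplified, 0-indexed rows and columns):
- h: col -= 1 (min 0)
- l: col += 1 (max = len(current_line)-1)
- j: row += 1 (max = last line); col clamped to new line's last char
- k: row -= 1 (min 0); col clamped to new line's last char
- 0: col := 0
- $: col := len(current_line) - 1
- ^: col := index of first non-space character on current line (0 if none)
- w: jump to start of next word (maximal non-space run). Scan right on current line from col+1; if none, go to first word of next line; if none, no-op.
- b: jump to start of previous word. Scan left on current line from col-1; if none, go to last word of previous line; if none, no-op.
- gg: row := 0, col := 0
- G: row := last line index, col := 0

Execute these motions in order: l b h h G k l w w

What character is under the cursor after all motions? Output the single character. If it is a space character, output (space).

After 1 (l): row=0 col=1 char='_'
After 2 (b): row=0 col=1 char='_'
After 3 (h): row=0 col=0 char='_'
After 4 (h): row=0 col=0 char='_'
After 5 (G): row=4 col=0 char='t'
After 6 (k): row=3 col=0 char='t'
After 7 (l): row=3 col=1 char='w'
After 8 (w): row=3 col=5 char='s'
After 9 (w): row=3 col=11 char='t'

Answer: t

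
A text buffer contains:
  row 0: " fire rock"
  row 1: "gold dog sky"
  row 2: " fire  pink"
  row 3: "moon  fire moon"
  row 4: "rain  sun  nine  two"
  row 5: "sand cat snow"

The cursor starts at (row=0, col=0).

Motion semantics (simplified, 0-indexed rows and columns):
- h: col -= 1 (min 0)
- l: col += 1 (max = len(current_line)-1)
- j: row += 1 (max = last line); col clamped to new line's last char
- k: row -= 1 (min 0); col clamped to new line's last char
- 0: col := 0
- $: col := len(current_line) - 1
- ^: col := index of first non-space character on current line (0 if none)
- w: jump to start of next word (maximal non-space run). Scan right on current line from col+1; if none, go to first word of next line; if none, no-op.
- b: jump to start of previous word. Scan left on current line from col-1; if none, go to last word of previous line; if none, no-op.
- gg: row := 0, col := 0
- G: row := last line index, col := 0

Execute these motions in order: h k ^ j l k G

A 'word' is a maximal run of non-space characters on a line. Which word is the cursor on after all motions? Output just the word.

Answer: sand

Derivation:
After 1 (h): row=0 col=0 char='_'
After 2 (k): row=0 col=0 char='_'
After 3 (^): row=0 col=1 char='f'
After 4 (j): row=1 col=1 char='o'
After 5 (l): row=1 col=2 char='l'
After 6 (k): row=0 col=2 char='i'
After 7 (G): row=5 col=0 char='s'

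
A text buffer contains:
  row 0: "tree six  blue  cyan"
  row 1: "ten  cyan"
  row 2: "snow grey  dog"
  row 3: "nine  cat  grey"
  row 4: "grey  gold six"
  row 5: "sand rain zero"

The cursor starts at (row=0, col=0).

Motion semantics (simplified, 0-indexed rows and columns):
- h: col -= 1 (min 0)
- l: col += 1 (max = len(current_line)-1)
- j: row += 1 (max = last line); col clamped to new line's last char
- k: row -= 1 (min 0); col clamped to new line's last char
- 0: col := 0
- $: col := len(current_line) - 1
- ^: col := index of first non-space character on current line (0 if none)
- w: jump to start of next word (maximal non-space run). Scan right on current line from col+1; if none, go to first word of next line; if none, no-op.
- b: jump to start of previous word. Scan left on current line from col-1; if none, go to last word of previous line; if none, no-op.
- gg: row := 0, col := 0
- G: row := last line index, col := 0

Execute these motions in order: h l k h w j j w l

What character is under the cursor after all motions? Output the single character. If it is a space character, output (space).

After 1 (h): row=0 col=0 char='t'
After 2 (l): row=0 col=1 char='r'
After 3 (k): row=0 col=1 char='r'
After 4 (h): row=0 col=0 char='t'
After 5 (w): row=0 col=5 char='s'
After 6 (j): row=1 col=5 char='c'
After 7 (j): row=2 col=5 char='g'
After 8 (w): row=2 col=11 char='d'
After 9 (l): row=2 col=12 char='o'

Answer: o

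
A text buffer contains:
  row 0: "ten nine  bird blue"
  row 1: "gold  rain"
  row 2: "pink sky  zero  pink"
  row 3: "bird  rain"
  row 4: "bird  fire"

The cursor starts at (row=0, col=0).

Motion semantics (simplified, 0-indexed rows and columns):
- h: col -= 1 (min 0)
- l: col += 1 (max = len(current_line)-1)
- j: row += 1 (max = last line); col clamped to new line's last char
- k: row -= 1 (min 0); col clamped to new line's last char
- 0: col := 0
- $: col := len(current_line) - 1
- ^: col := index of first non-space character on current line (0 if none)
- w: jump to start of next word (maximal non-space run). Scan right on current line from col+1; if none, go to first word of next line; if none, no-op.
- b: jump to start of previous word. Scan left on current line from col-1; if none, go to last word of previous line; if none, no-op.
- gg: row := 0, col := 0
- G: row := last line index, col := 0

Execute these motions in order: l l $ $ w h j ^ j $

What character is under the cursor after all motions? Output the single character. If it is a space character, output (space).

Answer: n

Derivation:
After 1 (l): row=0 col=1 char='e'
After 2 (l): row=0 col=2 char='n'
After 3 ($): row=0 col=18 char='e'
After 4 ($): row=0 col=18 char='e'
After 5 (w): row=1 col=0 char='g'
After 6 (h): row=1 col=0 char='g'
After 7 (j): row=2 col=0 char='p'
After 8 (^): row=2 col=0 char='p'
After 9 (j): row=3 col=0 char='b'
After 10 ($): row=3 col=9 char='n'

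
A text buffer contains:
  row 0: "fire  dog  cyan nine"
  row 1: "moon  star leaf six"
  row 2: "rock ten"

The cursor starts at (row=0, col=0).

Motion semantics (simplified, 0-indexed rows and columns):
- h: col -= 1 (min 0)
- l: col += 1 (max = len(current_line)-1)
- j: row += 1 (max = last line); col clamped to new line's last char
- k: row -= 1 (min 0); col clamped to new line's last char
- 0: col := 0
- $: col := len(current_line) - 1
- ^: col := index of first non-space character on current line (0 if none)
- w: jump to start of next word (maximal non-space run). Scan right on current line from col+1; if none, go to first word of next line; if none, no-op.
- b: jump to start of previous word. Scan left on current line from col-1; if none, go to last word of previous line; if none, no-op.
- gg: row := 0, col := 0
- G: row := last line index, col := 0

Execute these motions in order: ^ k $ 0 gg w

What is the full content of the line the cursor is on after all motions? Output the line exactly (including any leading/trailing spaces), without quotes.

After 1 (^): row=0 col=0 char='f'
After 2 (k): row=0 col=0 char='f'
After 3 ($): row=0 col=19 char='e'
After 4 (0): row=0 col=0 char='f'
After 5 (gg): row=0 col=0 char='f'
After 6 (w): row=0 col=6 char='d'

Answer: fire  dog  cyan nine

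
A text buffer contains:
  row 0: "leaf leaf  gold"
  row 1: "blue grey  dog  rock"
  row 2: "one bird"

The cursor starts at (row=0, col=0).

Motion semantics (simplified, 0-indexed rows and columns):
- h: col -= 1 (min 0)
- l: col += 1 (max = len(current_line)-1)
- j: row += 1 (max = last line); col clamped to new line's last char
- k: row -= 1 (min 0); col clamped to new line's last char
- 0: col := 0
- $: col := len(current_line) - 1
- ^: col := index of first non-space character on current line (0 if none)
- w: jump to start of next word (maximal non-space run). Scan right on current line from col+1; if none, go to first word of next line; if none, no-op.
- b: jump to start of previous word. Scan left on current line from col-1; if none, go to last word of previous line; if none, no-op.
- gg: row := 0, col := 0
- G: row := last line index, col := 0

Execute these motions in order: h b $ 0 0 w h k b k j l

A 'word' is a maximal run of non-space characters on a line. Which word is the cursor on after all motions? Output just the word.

Answer: blue

Derivation:
After 1 (h): row=0 col=0 char='l'
After 2 (b): row=0 col=0 char='l'
After 3 ($): row=0 col=14 char='d'
After 4 (0): row=0 col=0 char='l'
After 5 (0): row=0 col=0 char='l'
After 6 (w): row=0 col=5 char='l'
After 7 (h): row=0 col=4 char='_'
After 8 (k): row=0 col=4 char='_'
After 9 (b): row=0 col=0 char='l'
After 10 (k): row=0 col=0 char='l'
After 11 (j): row=1 col=0 char='b'
After 12 (l): row=1 col=1 char='l'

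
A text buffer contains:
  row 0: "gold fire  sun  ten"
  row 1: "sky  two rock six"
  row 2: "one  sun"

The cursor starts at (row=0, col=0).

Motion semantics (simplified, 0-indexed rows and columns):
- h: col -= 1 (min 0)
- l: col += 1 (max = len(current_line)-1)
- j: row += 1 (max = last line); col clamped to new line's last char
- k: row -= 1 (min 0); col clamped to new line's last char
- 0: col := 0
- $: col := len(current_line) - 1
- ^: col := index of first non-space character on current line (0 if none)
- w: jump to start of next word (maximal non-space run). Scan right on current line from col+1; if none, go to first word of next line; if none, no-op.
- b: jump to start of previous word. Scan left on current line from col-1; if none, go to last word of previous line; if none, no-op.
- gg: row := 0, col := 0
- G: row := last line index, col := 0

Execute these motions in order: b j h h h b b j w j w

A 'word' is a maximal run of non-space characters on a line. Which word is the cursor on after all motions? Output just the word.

Answer: sun

Derivation:
After 1 (b): row=0 col=0 char='g'
After 2 (j): row=1 col=0 char='s'
After 3 (h): row=1 col=0 char='s'
After 4 (h): row=1 col=0 char='s'
After 5 (h): row=1 col=0 char='s'
After 6 (b): row=0 col=16 char='t'
After 7 (b): row=0 col=11 char='s'
After 8 (j): row=1 col=11 char='c'
After 9 (w): row=1 col=14 char='s'
After 10 (j): row=2 col=7 char='n'
After 11 (w): row=2 col=7 char='n'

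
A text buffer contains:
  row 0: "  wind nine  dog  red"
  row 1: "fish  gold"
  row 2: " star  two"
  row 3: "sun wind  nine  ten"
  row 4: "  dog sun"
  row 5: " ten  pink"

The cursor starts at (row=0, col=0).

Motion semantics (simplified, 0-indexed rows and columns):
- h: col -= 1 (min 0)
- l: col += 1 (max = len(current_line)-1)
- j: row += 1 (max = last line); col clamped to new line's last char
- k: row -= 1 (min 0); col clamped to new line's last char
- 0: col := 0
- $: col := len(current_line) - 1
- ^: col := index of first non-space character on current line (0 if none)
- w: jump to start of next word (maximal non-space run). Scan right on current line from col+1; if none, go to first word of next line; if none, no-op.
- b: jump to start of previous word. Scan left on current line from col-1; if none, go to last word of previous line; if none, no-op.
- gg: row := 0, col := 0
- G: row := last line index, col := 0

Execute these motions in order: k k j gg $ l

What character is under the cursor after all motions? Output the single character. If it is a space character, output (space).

After 1 (k): row=0 col=0 char='_'
After 2 (k): row=0 col=0 char='_'
After 3 (j): row=1 col=0 char='f'
After 4 (gg): row=0 col=0 char='_'
After 5 ($): row=0 col=20 char='d'
After 6 (l): row=0 col=20 char='d'

Answer: d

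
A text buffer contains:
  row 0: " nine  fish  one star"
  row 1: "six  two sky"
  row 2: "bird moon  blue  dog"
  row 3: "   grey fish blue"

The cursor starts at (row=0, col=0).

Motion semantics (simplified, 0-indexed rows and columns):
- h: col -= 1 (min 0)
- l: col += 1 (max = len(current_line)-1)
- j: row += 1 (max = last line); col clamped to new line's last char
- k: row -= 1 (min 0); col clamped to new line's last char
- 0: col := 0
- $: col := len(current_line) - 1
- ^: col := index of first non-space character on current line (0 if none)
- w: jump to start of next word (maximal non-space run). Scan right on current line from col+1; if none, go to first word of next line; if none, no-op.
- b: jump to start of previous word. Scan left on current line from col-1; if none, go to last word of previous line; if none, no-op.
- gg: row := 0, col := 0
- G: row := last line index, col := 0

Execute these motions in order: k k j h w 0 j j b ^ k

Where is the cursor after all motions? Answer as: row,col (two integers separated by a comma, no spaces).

After 1 (k): row=0 col=0 char='_'
After 2 (k): row=0 col=0 char='_'
After 3 (j): row=1 col=0 char='s'
After 4 (h): row=1 col=0 char='s'
After 5 (w): row=1 col=5 char='t'
After 6 (0): row=1 col=0 char='s'
After 7 (j): row=2 col=0 char='b'
After 8 (j): row=3 col=0 char='_'
After 9 (b): row=2 col=17 char='d'
After 10 (^): row=2 col=0 char='b'
After 11 (k): row=1 col=0 char='s'

Answer: 1,0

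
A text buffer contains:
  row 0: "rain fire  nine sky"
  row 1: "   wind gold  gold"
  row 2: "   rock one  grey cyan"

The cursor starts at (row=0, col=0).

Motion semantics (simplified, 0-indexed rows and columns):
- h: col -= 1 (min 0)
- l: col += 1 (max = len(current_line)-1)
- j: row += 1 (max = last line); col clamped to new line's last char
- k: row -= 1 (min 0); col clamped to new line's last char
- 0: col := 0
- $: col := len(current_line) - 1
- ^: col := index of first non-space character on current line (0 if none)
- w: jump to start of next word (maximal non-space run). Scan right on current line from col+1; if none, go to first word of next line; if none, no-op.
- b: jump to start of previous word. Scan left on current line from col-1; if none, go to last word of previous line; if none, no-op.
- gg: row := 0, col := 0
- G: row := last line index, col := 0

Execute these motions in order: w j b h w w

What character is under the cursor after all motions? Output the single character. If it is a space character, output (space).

Answer: g

Derivation:
After 1 (w): row=0 col=5 char='f'
After 2 (j): row=1 col=5 char='n'
After 3 (b): row=1 col=3 char='w'
After 4 (h): row=1 col=2 char='_'
After 5 (w): row=1 col=3 char='w'
After 6 (w): row=1 col=8 char='g'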